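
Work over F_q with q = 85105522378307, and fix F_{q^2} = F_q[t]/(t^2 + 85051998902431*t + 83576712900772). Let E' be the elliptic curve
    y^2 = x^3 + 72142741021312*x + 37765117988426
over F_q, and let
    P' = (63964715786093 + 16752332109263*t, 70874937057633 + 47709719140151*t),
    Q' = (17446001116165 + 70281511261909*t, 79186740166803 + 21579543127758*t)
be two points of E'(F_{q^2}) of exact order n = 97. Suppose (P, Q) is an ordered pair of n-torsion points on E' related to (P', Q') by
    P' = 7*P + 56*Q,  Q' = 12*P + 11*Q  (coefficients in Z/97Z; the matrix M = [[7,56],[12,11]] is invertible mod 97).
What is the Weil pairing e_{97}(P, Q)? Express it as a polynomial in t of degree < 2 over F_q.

58486974299503 + 5464972260387*t

Under M = [[7,56],[12,11]] in GL_2(Z/97), e_{97}(P',Q') = e_{97}(P,Q)^(7*11-56*12 mod 97).
Hence e(P,Q) = e(P',Q')^{82} where 82 = 84^{-1} mod 97.
Run Miller on y^2=x^3+72142741021312*x+37765117988426 over F_{85105522378307}: ladder 1100001 (7 bits); e = f_P(D_Q)/f_Q(D_P).
e_{97}(P',Q') = 78531254640413 + 19015910009915*t.
Finally e_{97}(P,Q) = 58486974299503 + 5464972260387*t.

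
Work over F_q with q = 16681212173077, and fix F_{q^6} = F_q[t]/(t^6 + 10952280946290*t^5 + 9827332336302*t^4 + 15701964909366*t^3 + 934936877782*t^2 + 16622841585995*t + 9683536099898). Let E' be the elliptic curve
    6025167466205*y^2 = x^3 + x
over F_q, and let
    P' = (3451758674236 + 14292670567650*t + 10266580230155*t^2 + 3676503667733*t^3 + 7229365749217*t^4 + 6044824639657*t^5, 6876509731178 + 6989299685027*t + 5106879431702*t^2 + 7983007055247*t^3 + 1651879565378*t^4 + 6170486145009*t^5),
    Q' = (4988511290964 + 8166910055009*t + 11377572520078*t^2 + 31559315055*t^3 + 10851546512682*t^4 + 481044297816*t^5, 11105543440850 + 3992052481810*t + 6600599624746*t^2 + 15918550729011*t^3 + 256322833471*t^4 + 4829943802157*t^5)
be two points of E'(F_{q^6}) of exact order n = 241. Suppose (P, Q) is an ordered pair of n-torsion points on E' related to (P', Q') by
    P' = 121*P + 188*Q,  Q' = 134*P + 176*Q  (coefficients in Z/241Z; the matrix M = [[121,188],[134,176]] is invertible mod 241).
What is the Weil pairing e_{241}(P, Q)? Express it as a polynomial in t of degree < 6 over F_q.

3164516436031 + 12847305220565*t + 15450606463491*t^2 + 9358075789938*t^3 + 16593001503589*t^4 + 10024666611894*t^5

Under M = [[121,188],[134,176]] in GL_2(Z/241), e_{241}(P',Q') = e_{241}(P,Q)^(121*176-188*134 mod 241).
So e_{241}(P,Q) = e_{241}(P',Q')^{6}, since 201*6 = 1 mod 241.
Set x_W=3547960257255*u, y_W=3547960257255*v; then E': y_W^2=x_W^3+2083538847561*x_W.
Run Miller on y^2=x^3+2083538847561*x over F_{16681212173077}: ladder 11110001 (8 bits); e = f_P(D_Q)/f_Q(D_P).
So e_{241}(P',Q') = 4298765999687 + 12833110951160*t + 10860054542737*t^2 + 10655293677053*t^3 + 694497086017*t^4 + 13073868265392*t^5.
Raise to 6: e(P,Q) = 3164516436031 + 12847305220565*t + 15450606463491*t^2 + 9358075789938*t^3 + 16593001503589*t^4 + 10024666611894*t^5 in mu_{241}.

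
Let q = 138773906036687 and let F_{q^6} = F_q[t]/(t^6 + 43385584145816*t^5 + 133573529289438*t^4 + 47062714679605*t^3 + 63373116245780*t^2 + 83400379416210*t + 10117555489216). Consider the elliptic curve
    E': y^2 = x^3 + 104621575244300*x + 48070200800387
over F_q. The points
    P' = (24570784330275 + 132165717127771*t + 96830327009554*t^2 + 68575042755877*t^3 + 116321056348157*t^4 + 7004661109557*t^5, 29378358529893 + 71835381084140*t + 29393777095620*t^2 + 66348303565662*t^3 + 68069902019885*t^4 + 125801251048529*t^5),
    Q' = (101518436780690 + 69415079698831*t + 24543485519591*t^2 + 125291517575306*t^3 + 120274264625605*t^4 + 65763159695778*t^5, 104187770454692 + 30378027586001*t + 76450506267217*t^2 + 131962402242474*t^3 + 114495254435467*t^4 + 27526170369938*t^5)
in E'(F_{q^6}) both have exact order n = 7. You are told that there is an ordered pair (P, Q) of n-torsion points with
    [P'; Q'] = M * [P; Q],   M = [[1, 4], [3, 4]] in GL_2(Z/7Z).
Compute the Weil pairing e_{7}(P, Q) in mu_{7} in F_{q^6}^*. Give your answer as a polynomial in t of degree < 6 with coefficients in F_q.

135312074173064 + 79204569845537*t + 50494555097946*t^2 + 102112782992898*t^3 + 54967335503232*t^4 + 79255501746605*t^5

e_{7}(aP+bQ,cP+dQ) = e_{7}(P,Q)^(ad-bc); with (a,b,c,d)=(1,4,3,4) this gives the det-7 law.
det(M) mod 7 = 6; its inverse in (Z/7)^* is 6 (check: 6*6 mod 7 = 1).
Double-and-add over 111: 3-1 doublings, 3-1 additions; each step l_{T,T}/v_{2T} or l_{T,P'}/v at Q'+S for random S.
Result: e(P',Q') = 26782986637634 + 18630338295467*t + 78125346483975*t^2 + 79580081452766*t^3 + 72926617126628*t^4 + 65399087898646*t^5.
Raise to 6: e(P,Q) = 135312074173064 + 79204569845537*t + 50494555097946*t^2 + 102112782992898*t^3 + 54967335503232*t^4 + 79255501746605*t^5 in mu_{7}.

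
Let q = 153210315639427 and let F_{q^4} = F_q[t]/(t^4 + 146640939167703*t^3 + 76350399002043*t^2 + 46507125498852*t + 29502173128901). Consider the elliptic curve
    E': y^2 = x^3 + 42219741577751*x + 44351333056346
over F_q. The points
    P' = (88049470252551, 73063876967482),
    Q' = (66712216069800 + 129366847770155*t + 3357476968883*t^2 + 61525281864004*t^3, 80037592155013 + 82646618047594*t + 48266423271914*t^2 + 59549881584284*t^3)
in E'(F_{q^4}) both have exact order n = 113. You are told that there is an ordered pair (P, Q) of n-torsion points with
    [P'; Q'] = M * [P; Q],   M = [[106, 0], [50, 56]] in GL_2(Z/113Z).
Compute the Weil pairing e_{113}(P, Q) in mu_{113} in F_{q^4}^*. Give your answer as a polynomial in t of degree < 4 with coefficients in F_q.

78246404188116 + 75066464730785*t + 32592955390941*t^2 + 30321351449684*t^3

Alternating bilinearity on E[113] (values in mu_{113} in F_{153210315639427^4}) gives e(P',Q') = e(P,Q)^det(M).
det M = 106*56 - 0*50 = 5936 = 60 (mod 113); 60^{-1} = 81 (mod 113).
7-bit Miller (1110001) on E'/F_{153210315639427} with a'=42219741577751, b'=44351333056346: accumulate tangent/chord ratios at Q'+S and P'+S'.
f_P(D_Q)/f_Q(D_P) = 149695371226376 + 9592642495697*t + 149451117163040*t^2 + 135111295023336*t^3.
e_{113}(P,Q) = (149695371226376 + 9592642495697*t + 149451117163040*t^2 + 135111295023336*t^3)^{81} = 78246404188116 + 75066464730785*t + 32592955390941*t^2 + 30321351449684*t^3.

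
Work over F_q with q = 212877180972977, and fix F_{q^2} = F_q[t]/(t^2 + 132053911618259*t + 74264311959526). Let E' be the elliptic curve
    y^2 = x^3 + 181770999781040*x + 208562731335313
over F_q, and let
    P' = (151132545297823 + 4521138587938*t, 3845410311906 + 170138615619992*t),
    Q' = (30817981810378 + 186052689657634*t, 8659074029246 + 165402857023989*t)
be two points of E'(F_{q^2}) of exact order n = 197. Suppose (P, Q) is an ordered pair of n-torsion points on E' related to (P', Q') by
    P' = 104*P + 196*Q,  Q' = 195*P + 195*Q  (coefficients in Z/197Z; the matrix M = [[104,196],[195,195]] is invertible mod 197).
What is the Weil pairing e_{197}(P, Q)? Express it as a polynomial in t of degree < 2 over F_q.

180708423709852 + 28435389883383*t

Alternating bilinearity on E[197] (values in mu_{197} in F_{212877180972977^2}) gives e(P',Q') = e(P,Q)^det(M).
Hence e(P,Q) = e(P',Q')^{106} where 106 = 184^{-1} mod 197.
8-bit Miller (11000101) on E'/F_{212877180972977} with a'=181770999781040, b'=208562731335313: accumulate tangent/chord ratios at Q'+S and P'+S'.
Miller gives e_{197}(P',Q') = 138894012372483 + 53605825205184*t in F_{212877180972977^2}.
Finally e_{197}(P,Q) = 180708423709852 + 28435389883383*t.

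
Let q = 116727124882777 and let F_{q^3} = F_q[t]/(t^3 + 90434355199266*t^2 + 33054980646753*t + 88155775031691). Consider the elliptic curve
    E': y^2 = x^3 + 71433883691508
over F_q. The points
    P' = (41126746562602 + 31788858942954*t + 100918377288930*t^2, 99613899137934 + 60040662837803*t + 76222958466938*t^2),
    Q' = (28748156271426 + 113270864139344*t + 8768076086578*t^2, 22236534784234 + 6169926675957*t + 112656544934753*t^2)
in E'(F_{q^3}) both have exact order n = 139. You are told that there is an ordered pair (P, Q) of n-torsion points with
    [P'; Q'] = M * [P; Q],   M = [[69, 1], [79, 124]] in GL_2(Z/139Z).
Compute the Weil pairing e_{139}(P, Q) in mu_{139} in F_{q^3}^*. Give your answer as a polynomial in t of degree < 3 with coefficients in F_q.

62463222015912 + 90141938282181*t + 106255793361324*t^2

e_{139}(aP+bQ,cP+dQ) = e_{139}(P,Q)^(ad-bc); with (a,b,c,d)=(69,1,79,124) this gives the det-139 law.
69*124 - 1*79 = 8477; reduced mod 139: det = 137, inverse 69.
Run Miller on y^2=x^3+71433883691508 over F_{116727124882777}: ladder 10001011 (8 bits); e = f_P(D_Q)/f_Q(D_P).
Result: e(P',Q') = 77896936878484 + 19091100597119*t + 30514943383843*t^2.
Raise to 69: e(P,Q) = 62463222015912 + 90141938282181*t + 106255793361324*t^2 in mu_{139}.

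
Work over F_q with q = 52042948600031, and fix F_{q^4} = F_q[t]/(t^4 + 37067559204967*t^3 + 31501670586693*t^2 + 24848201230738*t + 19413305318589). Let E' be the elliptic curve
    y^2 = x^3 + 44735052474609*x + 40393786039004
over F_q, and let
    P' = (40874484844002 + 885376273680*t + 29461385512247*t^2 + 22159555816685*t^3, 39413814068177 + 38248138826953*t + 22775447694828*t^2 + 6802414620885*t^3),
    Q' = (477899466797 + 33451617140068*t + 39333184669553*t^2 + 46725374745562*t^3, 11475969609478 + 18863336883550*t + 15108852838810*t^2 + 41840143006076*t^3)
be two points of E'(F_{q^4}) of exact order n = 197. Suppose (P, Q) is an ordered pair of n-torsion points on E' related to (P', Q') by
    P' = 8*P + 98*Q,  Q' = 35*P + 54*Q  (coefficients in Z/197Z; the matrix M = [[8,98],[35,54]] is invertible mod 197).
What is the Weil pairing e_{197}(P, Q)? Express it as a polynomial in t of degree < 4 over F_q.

e_{197}(aP+bQ,cP+dQ) = e_{197}(P,Q)^(ad-bc); with (a,b,c,d)=(8,98,35,54) this gives the det-197 law.
So e_{197}(P,Q) = e_{197}(P',Q')^{142}, since 154*142 = 1 mod 197.
Run Miller on y^2=x^3+44735052474609*x+40393786039004 over F_{52042948600031}: ladder 11000101 (8 bits); e = f_P(D_Q)/f_Q(D_P).
e_{197}(P',Q') = 1991823764367 + 5783185963018*t + 38923584973463*t^2 + 31948404813379*t^3.
Hence e(P,Q) = 33037466338319 + 51702695454340*t + 19744704586238*t^2 + 42672719291880*t^3 in F_{52042948600031^4}^*.

33037466338319 + 51702695454340*t + 19744704586238*t^2 + 42672719291880*t^3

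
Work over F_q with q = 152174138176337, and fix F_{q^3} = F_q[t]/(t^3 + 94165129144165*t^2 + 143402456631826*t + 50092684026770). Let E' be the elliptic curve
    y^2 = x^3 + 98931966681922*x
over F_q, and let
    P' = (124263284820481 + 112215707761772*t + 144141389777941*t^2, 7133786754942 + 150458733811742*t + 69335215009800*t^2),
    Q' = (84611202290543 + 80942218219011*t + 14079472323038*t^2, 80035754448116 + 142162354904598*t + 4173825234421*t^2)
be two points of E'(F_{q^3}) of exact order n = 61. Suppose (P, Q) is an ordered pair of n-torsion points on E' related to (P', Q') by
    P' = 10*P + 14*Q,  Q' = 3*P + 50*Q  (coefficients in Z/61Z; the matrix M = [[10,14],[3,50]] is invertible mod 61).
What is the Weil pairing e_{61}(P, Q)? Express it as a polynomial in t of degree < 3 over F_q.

Under M = [[10,14],[3,50]] in GL_2(Z/61), e_{61}(P',Q') = e_{61}(P,Q)^(10*50-14*3 mod 61).
10*50 - 14*3 = 458; reduced mod 61: det = 31, inverse 2.
n = 61 = (111101)_2 (6 bits, wt 5); accumulate f_{61,P'}(Q'+S)/f_{61,P'}(S) along the 5-step ladder.
The quotient is 15621823885932 + 112844053889576*t + 118700913845224*t^2.
(15621823885932 + 112844053889576*t + 118700913845224*t^2)^{2} mod (152174138176337,f) = 25153429454778 + 102023237992963*t + 34066760945321*t^2.

25153429454778 + 102023237992963*t + 34066760945321*t^2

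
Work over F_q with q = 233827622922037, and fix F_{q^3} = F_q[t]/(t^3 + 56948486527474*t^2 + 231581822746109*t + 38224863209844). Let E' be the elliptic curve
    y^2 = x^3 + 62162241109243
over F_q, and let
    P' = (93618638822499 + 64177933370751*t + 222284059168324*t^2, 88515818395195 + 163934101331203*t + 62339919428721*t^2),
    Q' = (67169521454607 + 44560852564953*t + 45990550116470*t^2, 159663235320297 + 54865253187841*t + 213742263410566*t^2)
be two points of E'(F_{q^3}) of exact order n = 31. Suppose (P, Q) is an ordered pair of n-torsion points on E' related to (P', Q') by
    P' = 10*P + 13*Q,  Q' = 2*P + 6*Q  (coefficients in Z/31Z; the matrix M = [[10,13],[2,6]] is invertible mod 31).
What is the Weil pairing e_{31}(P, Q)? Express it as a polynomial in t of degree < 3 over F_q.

148475354370388 + 98858923238802*t + 111324213368600*t^2

e_{31} is bilinear + alternating on E[31], so e_{31}(10*P + 13*Q, 2*P + 6*Q) = e_{31}(P,Q)^(10*6-13*2).
det M = 10*6 - 13*2 = 34 = 3 (mod 31); 3^{-1} = 21 (mod 31).
Double-and-add over 11111: 5-1 doublings, 5-1 additions; each step l_{T,T}/v_{2T} or l_{T,P'}/v at Q'+S for random S.
Result: e(P',Q') = 72268354765939 + 97481261011344*t + 87464167440204*t^2.
e_{31}(P,Q) = (72268354765939 + 97481261011344*t + 87464167440204*t^2)^{21} = 148475354370388 + 98858923238802*t + 111324213368600*t^2.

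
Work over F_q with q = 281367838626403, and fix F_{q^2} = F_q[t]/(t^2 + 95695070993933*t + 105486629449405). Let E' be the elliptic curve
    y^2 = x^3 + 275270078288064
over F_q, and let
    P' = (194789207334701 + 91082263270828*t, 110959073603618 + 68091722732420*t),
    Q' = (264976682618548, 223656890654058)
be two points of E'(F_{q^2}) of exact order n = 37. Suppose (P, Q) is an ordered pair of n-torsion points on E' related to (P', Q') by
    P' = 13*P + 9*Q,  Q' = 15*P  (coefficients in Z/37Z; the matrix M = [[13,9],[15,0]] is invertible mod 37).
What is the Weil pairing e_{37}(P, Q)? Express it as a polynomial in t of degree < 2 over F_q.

Under M = [[13,9],[15,0]] in GL_2(Z/37), e_{37}(P',Q') = e_{37}(P,Q)^(13*0-9*15 mod 37).
So e_{37}(P,Q) = e_{37}(P',Q')^{20}, since 13*20 = 1 mod 37.
Build f_{37,P'} and f_{37,Q'} via the 6-bit ladder of 37=100101_2; evaluate at shifted divisors; quotient in F_{281367838626403^2}.
e_{37}(P',Q') = 184428597138690 + 258911011760600*t.
Hence e(P,Q) = 248016608733301 + 178286790269723*t in F_{281367838626403^2}^*.

248016608733301 + 178286790269723*t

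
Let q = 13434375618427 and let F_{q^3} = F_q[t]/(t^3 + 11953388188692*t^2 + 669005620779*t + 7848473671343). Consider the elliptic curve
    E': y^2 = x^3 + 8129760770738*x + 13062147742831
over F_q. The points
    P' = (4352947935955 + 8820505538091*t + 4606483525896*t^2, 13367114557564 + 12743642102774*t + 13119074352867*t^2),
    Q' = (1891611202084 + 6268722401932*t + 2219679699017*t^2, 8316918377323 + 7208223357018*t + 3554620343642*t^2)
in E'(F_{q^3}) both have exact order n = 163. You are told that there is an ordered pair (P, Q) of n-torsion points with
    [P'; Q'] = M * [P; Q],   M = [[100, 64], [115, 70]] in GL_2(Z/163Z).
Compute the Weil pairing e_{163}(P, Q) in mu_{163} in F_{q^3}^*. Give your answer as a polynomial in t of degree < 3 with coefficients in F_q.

3693533100700 + 10820409173250*t + 9530648483803*t^2

Since e_{163}(P,P)=e_{163}(Q,Q)=1 and e_{163}(Q,P)=e_{163}(P,Q)^{-1}, expanding e_{163}(100*P + 64*Q,115*P + 70*Q) leaves e(P,Q)^det(M).
det(M) mod 163 = 129; its inverse in (Z/163)^* is 139 (check: 129*139 mod 163 = 1).
Run Miller on y^2=x^3+8129760770738*x+13062147742831 over F_{13434375618427}: ladder 10100011 (8 bits); e = f_P(D_Q)/f_Q(D_P).
The quotient is 3879941442670 + 1331206076298*t + 10820582031101*t^2.
(3879941442670 + 1331206076298*t + 10820582031101*t^2)^{139} mod (13434375618427,f) = 3693533100700 + 10820409173250*t + 9530648483803*t^2.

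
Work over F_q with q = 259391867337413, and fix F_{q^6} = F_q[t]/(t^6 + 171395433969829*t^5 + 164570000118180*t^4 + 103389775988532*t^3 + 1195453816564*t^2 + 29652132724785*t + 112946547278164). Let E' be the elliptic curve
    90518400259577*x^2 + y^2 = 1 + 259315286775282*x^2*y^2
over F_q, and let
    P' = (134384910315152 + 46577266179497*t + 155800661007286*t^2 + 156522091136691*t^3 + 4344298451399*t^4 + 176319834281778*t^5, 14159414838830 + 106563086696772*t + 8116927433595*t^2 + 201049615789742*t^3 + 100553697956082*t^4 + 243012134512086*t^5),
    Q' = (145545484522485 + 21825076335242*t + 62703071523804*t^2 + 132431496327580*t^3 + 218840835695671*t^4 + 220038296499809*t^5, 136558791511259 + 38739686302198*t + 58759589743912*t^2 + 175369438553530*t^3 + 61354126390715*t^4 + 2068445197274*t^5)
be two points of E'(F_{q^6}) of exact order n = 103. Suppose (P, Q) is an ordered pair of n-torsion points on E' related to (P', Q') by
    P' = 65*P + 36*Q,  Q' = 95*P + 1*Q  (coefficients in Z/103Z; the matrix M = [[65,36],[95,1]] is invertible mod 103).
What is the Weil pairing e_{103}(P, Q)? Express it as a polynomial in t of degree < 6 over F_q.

e_{103} is bilinear + alternating on E[103], so e_{103}(65*P + 36*Q, 95*P + 1*Q) = e_{103}(P,Q)^(65*1-36*95).
Hence e(P,Q) = e(P',Q')^{96} where 96 = 44^{-1} mod 103.
Map (x,y)_Ed via u=(1+y)/(1-y), v=(1+y)/((1-y)x) to Montgomery A=180981956968891,B=215283046556176; then to (a',b')=(222790970637846,199850129433601).
Run Miller on y^2=x^3+222790970637846*x+199850129433601 over F_{259391867337413}: ladder 1100111 (7 bits); e = f_P(D_Q)/f_Q(D_P).
Miller gives e_{103}(P',Q') = 99823683424719 + 121683667400216*t + 142566695293027*t^2 + 164726686231745*t^3 + 205954062321256*t^4 + 31769663343056*t^5 in F_{259391867337413^6}.
Raise to 96: e(P,Q) = 246911570209944 + 71638074620457*t + 72306980879264*t^2 + 167810147841493*t^3 + 201099080699424*t^4 + 172004636067479*t^5 in mu_{103}.

246911570209944 + 71638074620457*t + 72306980879264*t^2 + 167810147841493*t^3 + 201099080699424*t^4 + 172004636067479*t^5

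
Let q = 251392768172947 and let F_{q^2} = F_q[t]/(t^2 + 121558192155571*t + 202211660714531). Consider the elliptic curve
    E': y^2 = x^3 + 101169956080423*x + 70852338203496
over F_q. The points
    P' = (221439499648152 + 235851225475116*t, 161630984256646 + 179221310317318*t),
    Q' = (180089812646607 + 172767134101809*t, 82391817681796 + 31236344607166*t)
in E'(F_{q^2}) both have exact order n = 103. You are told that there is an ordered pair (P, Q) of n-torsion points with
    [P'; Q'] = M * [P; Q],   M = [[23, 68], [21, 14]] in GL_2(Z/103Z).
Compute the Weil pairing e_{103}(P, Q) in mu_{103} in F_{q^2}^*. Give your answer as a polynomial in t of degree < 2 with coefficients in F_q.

The 103-Weil pairing on E[103] over F_{251392768172947} is alternating-bilinear: e_{103}(P',Q') = e_{103}(P,Q)^det(M).
Inverting 27 mod 103: 42. Thus e_{103}(P,Q) = e(P',Q')^{42}.
n = 103 = (1100111)_2 (7 bits, wt 5); accumulate f_{103,P'}(Q'+S)/f_{103,P'}(S) along the 6-step ladder.
f_P(D_Q)/f_Q(D_P) = 90356164798169 + 113585311663293*t.
(90356164798169 + 113585311663293*t)^{42} mod (251392768172947,f) = 239998620520366 + 112521966956270*t.

239998620520366 + 112521966956270*t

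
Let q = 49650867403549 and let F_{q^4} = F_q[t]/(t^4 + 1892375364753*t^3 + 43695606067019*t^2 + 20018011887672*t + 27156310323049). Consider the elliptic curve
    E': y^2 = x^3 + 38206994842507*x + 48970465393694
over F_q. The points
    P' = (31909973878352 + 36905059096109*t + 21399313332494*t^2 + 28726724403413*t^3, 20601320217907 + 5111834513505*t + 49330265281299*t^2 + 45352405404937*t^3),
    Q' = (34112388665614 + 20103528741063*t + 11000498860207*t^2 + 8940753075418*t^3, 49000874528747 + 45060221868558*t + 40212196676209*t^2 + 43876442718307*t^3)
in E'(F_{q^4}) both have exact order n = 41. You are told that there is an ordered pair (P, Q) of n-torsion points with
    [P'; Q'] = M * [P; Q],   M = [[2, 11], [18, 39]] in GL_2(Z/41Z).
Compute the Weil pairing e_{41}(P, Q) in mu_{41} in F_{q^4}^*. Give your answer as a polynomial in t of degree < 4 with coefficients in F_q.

48410411166339 + 38590223226168*t + 23579145851391*t^2 + 21690814441444*t^3

e_{41}(aP+bQ,cP+dQ) = e_{41}(P,Q)^(ad-bc); with (a,b,c,d)=(2,11,18,39) this gives the det-41 law.
2*39 - 11*18 = -120; reduced mod 41: det = 3, inverse 14.
Miller loop for e_{41} over F_{49650867403549^4}: bits of 41 = 101001; 5 double steps + 2 add steps, l/v at each.
The quotient is 28842098893138 + 9827775662920*t + 25218853614542*t^2 + 2855495418454*t^3.
Raise to 14: e(P,Q) = 48410411166339 + 38590223226168*t + 23579145851391*t^2 + 21690814441444*t^3 in mu_{41}.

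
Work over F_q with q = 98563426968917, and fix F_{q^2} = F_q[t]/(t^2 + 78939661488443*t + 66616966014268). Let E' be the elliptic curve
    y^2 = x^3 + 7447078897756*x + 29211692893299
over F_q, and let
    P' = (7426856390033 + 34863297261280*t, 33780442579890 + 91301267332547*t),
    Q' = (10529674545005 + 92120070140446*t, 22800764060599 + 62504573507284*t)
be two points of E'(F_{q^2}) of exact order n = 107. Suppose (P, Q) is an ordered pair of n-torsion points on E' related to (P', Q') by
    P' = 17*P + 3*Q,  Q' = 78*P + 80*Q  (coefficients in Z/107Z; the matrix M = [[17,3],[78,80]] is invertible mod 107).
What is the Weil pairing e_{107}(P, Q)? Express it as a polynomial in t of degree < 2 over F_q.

35068144114885 + 76530864944427*t

Alternating bilinearity on E[107] (values in mu_{107} in F_{98563426968917^2}) gives e(P',Q') = e(P,Q)^det(M).
Hence e(P,Q) = e(P',Q')^{86} where 86 = 56^{-1} mod 107.
Build f_{107,P'} and f_{107,Q'} via the 7-bit ladder of 107=1101011_2; evaluate at shifted divisors; quotient in F_{98563426968917^2}.
f_P(D_Q)/f_Q(D_P) = 30392250221444 + 52821413381469*t.
e_{107}(P,Q) = (30392250221444 + 52821413381469*t)^{86} = 35068144114885 + 76530864944427*t.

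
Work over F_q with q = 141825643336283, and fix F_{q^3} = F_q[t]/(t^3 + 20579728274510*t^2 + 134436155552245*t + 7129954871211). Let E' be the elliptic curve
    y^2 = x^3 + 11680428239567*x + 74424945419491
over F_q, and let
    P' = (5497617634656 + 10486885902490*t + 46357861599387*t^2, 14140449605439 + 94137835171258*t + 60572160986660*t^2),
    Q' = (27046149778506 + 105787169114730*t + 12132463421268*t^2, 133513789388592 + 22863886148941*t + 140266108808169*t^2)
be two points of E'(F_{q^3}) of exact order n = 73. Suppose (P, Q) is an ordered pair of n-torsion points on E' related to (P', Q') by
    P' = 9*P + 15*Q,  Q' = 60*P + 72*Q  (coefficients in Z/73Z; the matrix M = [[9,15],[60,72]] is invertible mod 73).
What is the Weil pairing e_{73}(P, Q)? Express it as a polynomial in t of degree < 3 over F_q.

125459691536796 + 15092437901311*t + 14714455533059*t^2

The 73-Weil pairing on E[73] over F_{141825643336283} is alternating-bilinear: e_{73}(P',Q') = e_{73}(P,Q)^det(M).
det M = 9*72 - 15*60 = -252 = 40 (mod 73); 40^{-1} = 42 (mod 73).
n = 73 = (1001001)_2 (7 bits, wt 3); accumulate f_{73,P'}(Q'+S)/f_{73,P'}(S) along the 6-step ladder.
So e_{73}(P',Q') = 136211501388826 + 74962094513601*t + 118489079531766*t^2.
Thus e_{73}(P,Q) = 125459691536796 + 15092437901311*t + 14714455533059*t^2.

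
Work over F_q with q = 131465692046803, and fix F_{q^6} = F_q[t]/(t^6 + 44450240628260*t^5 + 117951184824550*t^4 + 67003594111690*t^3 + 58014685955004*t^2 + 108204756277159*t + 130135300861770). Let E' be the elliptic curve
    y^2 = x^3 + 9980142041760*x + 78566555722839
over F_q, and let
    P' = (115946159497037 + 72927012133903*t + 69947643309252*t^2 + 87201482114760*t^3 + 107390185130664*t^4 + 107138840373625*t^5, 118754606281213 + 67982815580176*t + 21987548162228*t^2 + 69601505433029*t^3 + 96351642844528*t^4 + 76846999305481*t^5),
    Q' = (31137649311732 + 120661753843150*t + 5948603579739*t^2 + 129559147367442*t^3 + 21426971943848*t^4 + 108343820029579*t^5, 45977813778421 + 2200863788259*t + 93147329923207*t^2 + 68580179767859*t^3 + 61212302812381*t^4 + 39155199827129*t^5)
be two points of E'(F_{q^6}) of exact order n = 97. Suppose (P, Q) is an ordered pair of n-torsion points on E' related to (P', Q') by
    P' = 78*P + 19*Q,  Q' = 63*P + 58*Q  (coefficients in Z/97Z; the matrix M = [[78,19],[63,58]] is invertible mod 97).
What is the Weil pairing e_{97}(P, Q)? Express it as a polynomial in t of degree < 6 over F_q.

The 97-Weil pairing on E[97] over F_{131465692046803} is alternating-bilinear: e_{97}(P',Q') = e_{97}(P,Q)^det(M).
Hence e(P,Q) = e(P',Q')^{87} where 87 = 29^{-1} mod 97.
n = 97 = (1100001)_2 (7 bits, wt 3); accumulate f_{97,P'}(Q'+S)/f_{97,P'}(S) along the 6-step ladder.
e_{97}(P',Q') = 5448446471569 + 57511273851*t + 125840877748522*t^2 + 78064343030249*t^3 + 35526491856495*t^4 + 75658441174171*t^5.
Thus e_{97}(P,Q) = 51473560986696 + 64692258547458*t + 81497378382282*t^2 + 58674974994634*t^3 + 13772905729160*t^4 + 98352174843832*t^5.

51473560986696 + 64692258547458*t + 81497378382282*t^2 + 58674974994634*t^3 + 13772905729160*t^4 + 98352174843832*t^5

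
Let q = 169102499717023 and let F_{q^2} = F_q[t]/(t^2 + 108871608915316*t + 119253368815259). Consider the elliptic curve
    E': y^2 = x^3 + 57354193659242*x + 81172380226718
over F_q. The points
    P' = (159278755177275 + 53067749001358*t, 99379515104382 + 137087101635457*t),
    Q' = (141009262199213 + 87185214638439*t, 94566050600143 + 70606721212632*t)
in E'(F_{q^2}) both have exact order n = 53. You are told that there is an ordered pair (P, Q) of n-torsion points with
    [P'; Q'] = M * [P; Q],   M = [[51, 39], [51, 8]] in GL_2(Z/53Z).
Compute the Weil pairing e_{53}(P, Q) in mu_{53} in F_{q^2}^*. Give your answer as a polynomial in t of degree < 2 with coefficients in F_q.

The 53-Weil pairing on E[53] over F_{169102499717023} is alternating-bilinear: e_{53}(P',Q') = e_{53}(P,Q)^det(M).
det(M) mod 53 = 9; its inverse in (Z/53)^* is 6 (check: 9*6 mod 53 = 1).
Double-and-add over 110101: 6-1 doublings, 4-1 additions; each step l_{T,T}/v_{2T} or l_{T,P'}/v at Q'+S for random S.
So e_{53}(P',Q') = 10051065835158 + 46314434778588*t.
e_{53}(P,Q) = (10051065835158 + 46314434778588*t)^{6} = 11531022433439 + 4361308244438*t.

11531022433439 + 4361308244438*t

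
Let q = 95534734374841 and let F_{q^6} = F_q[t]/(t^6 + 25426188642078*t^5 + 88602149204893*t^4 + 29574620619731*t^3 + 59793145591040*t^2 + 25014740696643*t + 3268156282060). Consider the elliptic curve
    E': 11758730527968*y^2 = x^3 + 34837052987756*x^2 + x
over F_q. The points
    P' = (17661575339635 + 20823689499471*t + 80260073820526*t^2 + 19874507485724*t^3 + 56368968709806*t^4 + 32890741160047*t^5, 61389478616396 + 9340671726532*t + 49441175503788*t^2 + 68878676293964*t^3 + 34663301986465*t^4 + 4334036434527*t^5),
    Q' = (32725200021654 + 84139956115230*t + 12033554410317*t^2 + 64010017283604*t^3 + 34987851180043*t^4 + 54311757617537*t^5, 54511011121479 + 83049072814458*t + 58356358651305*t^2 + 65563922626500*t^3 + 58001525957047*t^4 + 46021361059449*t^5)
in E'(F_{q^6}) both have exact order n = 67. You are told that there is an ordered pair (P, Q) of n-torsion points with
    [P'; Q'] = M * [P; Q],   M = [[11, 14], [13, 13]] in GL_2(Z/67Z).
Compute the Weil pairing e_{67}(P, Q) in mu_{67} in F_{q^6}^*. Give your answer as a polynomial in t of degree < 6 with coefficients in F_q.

e_{67}(aP+bQ,cP+dQ) = e_{67}(P,Q)^(ad-bc); with (a,b,c,d)=(11,14,13,13) this gives the det-67 law.
So e_{67}(P,Q) = e_{67}(P',Q')^{12}, since 28*12 = 1 mod 67.
(x,y)|->(41638436571605x+68744375357013,41638436571605y) sends E' to y^2=x^3+40951810939916*x+22391423863401.
Double-and-add over 1000011: 7-1 doublings, 3-1 additions; each step l_{T,T}/v_{2T} or l_{T,P'}/v at Q'+S for random S.
So e_{67}(P',Q') = 49900910992214 + 48846947354341*t + 51266562727119*t^2 + 56870159991477*t^3 + 55581438822253*t^4 + 93683326375562*t^5.
e_{67}(P,Q) = (49900910992214 + 48846947354341*t + 51266562727119*t^2 + 56870159991477*t^3 + 55581438822253*t^4 + 93683326375562*t^5)^{12} = 33481899059490 + 46993584227061*t + 4424862638786*t^2 + 56399611884549*t^3 + 26316527228938*t^4 + 32643816195401*t^5.

33481899059490 + 46993584227061*t + 4424862638786*t^2 + 56399611884549*t^3 + 26316527228938*t^4 + 32643816195401*t^5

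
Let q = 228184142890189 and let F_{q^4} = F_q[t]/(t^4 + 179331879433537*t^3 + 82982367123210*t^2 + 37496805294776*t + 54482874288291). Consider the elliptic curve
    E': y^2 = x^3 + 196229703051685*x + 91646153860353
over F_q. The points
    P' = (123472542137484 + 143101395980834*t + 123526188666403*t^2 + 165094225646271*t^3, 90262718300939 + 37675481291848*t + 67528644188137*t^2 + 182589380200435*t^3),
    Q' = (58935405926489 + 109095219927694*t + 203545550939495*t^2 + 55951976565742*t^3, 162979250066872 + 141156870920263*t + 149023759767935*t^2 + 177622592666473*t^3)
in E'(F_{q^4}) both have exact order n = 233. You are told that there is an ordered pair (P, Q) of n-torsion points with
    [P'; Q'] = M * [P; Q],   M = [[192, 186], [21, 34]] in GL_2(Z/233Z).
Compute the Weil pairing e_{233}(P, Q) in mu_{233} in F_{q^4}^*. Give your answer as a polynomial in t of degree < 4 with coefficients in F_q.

Alternating bilinearity on E[233] (values in mu_{233} in F_{228184142890189^4}) gives e(P',Q') = e(P,Q)^det(M).
192*34 - 186*21 = 2622; reduced mod 233: det = 59, inverse 79.
8-bit Miller (11101001) on E'/F_{228184142890189} with a'=196229703051685, b'=91646153860353: accumulate tangent/chord ratios at Q'+S and P'+S'.
e_{233}(P',Q') = 103330826266336 + 198460801227253*t + 135843642577313*t^2 + 147995487186867*t^3.
(103330826266336 + 198460801227253*t + 135843642577313*t^2 + 147995487186867*t^3)^{79} mod (228184142890189,f) = 109622771059276 + 1758786679640*t + 5371033243105*t^2 + 69842236038126*t^3.

109622771059276 + 1758786679640*t + 5371033243105*t^2 + 69842236038126*t^3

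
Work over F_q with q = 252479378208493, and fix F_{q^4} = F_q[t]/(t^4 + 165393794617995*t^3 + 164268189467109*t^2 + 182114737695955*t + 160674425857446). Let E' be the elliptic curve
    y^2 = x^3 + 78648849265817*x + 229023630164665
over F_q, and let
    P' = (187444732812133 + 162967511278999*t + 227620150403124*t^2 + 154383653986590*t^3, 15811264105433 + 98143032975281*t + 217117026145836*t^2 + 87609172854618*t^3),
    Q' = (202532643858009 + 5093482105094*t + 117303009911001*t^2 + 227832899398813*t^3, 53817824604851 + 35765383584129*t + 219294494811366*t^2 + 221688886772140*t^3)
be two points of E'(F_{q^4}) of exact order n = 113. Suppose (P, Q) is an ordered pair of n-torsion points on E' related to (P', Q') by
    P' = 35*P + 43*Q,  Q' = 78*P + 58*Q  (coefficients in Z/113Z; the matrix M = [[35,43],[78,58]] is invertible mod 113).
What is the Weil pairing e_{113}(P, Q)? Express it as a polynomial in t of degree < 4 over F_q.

41501579453218 + 242060873575068*t + 90322658719632*t^2 + 10304707030976*t^3

The 113-Weil pairing on E[113] over F_{252479378208493} is alternating-bilinear: e_{113}(P',Q') = e_{113}(P,Q)^det(M).
So e_{113}(P,Q) = e_{113}(P',Q')^{53}, since 32*53 = 1 mod 113.
n = 113 = (1110001)_2 (7 bits, wt 4); accumulate f_{113,P'}(Q'+S)/f_{113,P'}(S) along the 6-step ladder.
Miller gives e_{113}(P',Q') = 225944689594471 + 212410580570417*t + 165513870743057*t^2 + 86263793375300*t^3 in F_{252479378208493^4}.
Hence e(P,Q) = 41501579453218 + 242060873575068*t + 90322658719632*t^2 + 10304707030976*t^3 in F_{252479378208493^4}^*.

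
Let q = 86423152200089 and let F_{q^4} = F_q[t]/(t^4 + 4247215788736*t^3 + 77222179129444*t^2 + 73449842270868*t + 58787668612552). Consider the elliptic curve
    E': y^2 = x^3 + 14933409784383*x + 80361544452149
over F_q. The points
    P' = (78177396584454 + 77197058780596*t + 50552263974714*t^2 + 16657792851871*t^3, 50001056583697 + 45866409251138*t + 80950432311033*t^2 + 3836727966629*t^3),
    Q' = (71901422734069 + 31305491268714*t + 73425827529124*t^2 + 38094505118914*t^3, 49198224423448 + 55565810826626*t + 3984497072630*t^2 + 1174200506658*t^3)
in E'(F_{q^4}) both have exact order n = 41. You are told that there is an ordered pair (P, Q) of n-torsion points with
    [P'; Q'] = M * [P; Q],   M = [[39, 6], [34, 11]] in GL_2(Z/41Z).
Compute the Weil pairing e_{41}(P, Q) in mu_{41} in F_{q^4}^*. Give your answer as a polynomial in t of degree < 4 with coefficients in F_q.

Under M = [[39,6],[34,11]] in GL_2(Z/41), e_{41}(P',Q') = e_{41}(P,Q)^(39*11-6*34 mod 41).
Hence e(P,Q) = e(P',Q')^{39} where 39 = 20^{-1} mod 41.
Double-and-add over 101001: 6-1 doublings, 3-1 additions; each step l_{T,T}/v_{2T} or l_{T,P'}/v at Q'+S for random S.
e_{41}(P',Q') = 31005853886767 + 72000250250538*t + 18158916233826*t^2 + 81019513064378*t^3.
e_{41}(P,Q) = (31005853886767 + 72000250250538*t + 18158916233826*t^2 + 81019513064378*t^3)^{39} = 29932040004000 + 6686388263750*t + 21704279880548*t^2 + 63878658664311*t^3.

29932040004000 + 6686388263750*t + 21704279880548*t^2 + 63878658664311*t^3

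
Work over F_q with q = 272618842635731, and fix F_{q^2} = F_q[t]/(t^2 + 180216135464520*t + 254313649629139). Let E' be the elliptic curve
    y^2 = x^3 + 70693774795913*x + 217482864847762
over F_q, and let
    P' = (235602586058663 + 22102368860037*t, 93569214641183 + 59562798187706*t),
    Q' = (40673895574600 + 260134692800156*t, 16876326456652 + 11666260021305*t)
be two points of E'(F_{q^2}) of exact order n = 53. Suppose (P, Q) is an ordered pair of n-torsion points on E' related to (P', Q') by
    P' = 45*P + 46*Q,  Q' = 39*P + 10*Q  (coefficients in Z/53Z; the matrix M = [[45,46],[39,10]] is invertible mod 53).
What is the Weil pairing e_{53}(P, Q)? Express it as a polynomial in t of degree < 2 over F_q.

Under M = [[45,46],[39,10]] in GL_2(Z/53), e_{53}(P',Q') = e_{53}(P,Q)^(45*10-46*39 mod 53).
det(M) mod 53 = 34; its inverse in (Z/53)^* is 39 (check: 34*39 mod 53 = 1).
Miller loop for e_{53} over F_{272618842635731^2}: bits of 53 = 110101; 5 double steps + 3 add steps, l/v at each.
f_P(D_Q)/f_Q(D_P) = 44068916147751 + 123835667559216*t.
Raise to 39: e(P,Q) = 101067726594032 + 112187833732818*t in mu_{53}.

101067726594032 + 112187833732818*t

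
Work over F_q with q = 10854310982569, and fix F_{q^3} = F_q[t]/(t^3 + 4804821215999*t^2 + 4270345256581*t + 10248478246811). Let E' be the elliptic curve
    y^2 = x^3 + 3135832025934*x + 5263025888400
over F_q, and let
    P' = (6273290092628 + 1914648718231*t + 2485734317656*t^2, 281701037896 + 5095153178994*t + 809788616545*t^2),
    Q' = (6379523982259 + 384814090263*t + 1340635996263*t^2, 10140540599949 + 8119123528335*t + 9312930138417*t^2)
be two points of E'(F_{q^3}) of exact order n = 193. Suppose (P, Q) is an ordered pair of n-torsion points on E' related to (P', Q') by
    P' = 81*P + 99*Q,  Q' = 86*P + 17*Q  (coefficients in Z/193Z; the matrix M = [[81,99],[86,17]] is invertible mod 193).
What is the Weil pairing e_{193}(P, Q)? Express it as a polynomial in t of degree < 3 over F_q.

The 193-Weil pairing on E[193] over F_{10854310982569} is alternating-bilinear: e_{193}(P',Q') = e_{193}(P,Q)^det(M).
det(M) mod 193 = 4; its inverse in (Z/193)^* is 145 (check: 4*145 mod 193 = 1).
Double-and-add over 11000001: 8-1 doublings, 3-1 additions; each step l_{T,T}/v_{2T} or l_{T,P'}/v at Q'+S for random S.
Result: e(P',Q') = 7050936522857 + 3846370824434*t + 1526862440984*t^2.
Raise to 145: e(P,Q) = 8084414774124 + 5981556584200*t + 10456290139745*t^2 in mu_{193}.

8084414774124 + 5981556584200*t + 10456290139745*t^2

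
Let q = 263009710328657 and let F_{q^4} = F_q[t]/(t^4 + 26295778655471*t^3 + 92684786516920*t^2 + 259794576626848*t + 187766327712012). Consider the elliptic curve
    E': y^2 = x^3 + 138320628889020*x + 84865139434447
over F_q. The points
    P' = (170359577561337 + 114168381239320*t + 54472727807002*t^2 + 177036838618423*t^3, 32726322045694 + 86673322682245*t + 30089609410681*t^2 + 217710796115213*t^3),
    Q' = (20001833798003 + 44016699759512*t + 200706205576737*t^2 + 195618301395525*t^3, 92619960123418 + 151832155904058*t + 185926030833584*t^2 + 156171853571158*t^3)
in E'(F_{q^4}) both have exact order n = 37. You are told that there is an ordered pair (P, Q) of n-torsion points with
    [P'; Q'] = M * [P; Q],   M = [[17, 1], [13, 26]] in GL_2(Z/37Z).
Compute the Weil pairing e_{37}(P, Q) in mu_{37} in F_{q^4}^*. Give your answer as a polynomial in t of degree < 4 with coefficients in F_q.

27990860699948 + 237913358168919*t + 199283693077896*t^2 + 115195928101786*t^3

Alternating bilinearity on E[37] (values in mu_{37} in F_{263009710328657^4}) gives e(P',Q') = e(P,Q)^det(M).
det(M) mod 37 = 22; its inverse in (Z/37)^* is 32 (check: 22*32 mod 37 = 1).
Double-and-add over 100101: 6-1 doublings, 3-1 additions; each step l_{T,T}/v_{2T} or l_{T,P'}/v at Q'+S for random S.
The quotient is 260285838524269 + 192752039728948*t + 56920299889905*t^2 + 59542254628456*t^3.
Raise to 32: e(P,Q) = 27990860699948 + 237913358168919*t + 199283693077896*t^2 + 115195928101786*t^3 in mu_{37}.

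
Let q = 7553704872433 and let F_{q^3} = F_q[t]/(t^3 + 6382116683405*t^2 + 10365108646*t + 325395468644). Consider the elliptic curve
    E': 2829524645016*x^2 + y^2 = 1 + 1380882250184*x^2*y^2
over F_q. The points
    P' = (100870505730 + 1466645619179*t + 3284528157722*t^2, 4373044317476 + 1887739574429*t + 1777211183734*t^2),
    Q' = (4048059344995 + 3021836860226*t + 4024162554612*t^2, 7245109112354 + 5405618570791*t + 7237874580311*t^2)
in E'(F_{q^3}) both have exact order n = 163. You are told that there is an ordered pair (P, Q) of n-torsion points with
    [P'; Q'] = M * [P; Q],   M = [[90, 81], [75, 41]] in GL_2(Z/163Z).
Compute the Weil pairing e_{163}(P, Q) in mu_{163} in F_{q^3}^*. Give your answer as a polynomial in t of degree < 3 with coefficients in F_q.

3895917297651 + 6628033188618*t + 2662088739388*t^2

The 163-Weil pairing on E[163] over F_{7553704872433} is alternating-bilinear: e_{163}(P',Q') = e_{163}(P,Q)^det(M).
Hence e(P,Q) = e(P',Q')^{144} where 144 = 60^{-1} mod 163.
Edwards a_E,d_E -> Montgomery A=2586193042649,B=5062196591843 -> Weierstrass 7379901979084,3241341157085 via alpha=5737537730822,beta=362160598708.
Build f_{163,P'} and f_{163,Q'} via the 8-bit ladder of 163=10100011_2; evaluate at shifted divisors; quotient in F_{7553704872433^3}.
So e_{163}(P',Q') = 795045326954 + 689242704490*t + 4315988285431*t^2.
Thus e_{163}(P,Q) = 3895917297651 + 6628033188618*t + 2662088739388*t^2.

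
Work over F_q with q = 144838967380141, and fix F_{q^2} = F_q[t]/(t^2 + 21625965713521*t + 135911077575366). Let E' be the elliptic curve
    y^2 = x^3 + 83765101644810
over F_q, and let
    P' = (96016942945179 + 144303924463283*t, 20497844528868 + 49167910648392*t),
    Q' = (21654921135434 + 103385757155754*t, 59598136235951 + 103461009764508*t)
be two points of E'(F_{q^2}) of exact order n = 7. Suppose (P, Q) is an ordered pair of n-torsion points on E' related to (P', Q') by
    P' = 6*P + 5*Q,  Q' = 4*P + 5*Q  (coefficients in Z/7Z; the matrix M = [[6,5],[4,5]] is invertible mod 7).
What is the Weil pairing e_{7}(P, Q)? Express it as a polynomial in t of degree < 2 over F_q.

e_{7}(aP+bQ,cP+dQ) = e_{7}(P,Q)^(ad-bc); with (a,b,c,d)=(6,5,4,5) this gives the det-7 law.
6*5 - 5*4 = 10; reduced mod 7: det = 3, inverse 5.
n = 7 = (111)_2 (3 bits, wt 3); accumulate f_{7,P'}(Q'+S)/f_{7,P'}(S) along the 2-step ladder.
Result: e(P',Q') = 133401651334560 + 120337119789397*t.
Hence e(P,Q) = 70894918719727 + 142414129696556*t in F_{144838967380141^2}^*.

70894918719727 + 142414129696556*t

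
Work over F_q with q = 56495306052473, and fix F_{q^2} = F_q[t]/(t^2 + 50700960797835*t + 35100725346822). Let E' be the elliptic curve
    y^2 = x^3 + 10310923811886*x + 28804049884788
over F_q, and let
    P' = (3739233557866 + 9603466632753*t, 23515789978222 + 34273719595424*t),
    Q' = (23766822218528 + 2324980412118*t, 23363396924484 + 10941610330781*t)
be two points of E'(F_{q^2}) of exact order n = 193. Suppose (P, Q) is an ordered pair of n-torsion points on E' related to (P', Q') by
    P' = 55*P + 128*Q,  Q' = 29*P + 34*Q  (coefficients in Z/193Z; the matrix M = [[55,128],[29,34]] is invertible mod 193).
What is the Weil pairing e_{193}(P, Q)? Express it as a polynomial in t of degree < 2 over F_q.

18817241393206 + 18399348185029*t

e_{193} is bilinear + alternating on E[193], so e_{193}(55*P + 128*Q, 29*P + 34*Q) = e_{193}(P,Q)^(55*34-128*29).
det M = 55*34 - 128*29 = -1842 = 88 (mod 193); 88^{-1} = 68 (mod 193).
Double-and-add over 11000001: 8-1 doublings, 3-1 additions; each step l_{T,T}/v_{2T} or l_{T,P'}/v at Q'+S for random S.
Result: e(P',Q') = 44814919268619 + 32195383813677*t.
Finally e_{193}(P,Q) = 18817241393206 + 18399348185029*t.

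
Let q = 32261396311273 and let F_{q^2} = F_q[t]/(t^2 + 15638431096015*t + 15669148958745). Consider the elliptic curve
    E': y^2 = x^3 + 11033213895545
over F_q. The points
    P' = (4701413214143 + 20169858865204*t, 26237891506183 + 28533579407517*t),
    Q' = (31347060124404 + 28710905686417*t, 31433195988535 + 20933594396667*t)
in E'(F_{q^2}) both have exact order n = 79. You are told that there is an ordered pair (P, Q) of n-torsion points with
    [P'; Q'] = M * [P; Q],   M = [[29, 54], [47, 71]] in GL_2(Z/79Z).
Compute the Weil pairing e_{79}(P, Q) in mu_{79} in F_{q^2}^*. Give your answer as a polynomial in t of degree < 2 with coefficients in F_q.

19073598398528 + 8541052800067*t

The 79-Weil pairing on E[79] over F_{32261396311273} is alternating-bilinear: e_{79}(P',Q') = e_{79}(P,Q)^det(M).
29*71 - 54*47 = -479; reduced mod 79: det = 74, inverse 63.
Build f_{79,P'} and f_{79,Q'} via the 7-bit ladder of 79=1001111_2; evaluate at shifted divisors; quotient in F_{32261396311273^2}.
Miller gives e_{79}(P',Q') = 2342453390943 + 21255301172072*t in F_{32261396311273^2}.
Raise to 63: e(P,Q) = 19073598398528 + 8541052800067*t in mu_{79}.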